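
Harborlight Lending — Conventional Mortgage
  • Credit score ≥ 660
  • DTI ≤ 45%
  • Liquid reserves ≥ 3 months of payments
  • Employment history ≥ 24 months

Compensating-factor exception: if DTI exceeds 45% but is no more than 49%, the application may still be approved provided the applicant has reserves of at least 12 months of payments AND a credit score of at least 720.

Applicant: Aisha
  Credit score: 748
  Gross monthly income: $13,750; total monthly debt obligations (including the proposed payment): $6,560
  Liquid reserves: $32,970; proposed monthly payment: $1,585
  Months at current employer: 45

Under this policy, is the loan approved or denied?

Approved

Credit score 748 ≥ 660 (meets base)
DTI = 6,560/13,750 = 47.7% > 45% — standard DTI limit exceeded.
Liquid reserves cover 32,970/1,585 = 20.8 months — ≥ 3 required
Employment 45 ≥ 24 months
47.7% falls in the override range (45%–49%), so the compensating-factor test applies.
Override check — reserves: 20.8 mo (ok); score: 748 (ok).
Both override conditions satisfied; DTI exception granted.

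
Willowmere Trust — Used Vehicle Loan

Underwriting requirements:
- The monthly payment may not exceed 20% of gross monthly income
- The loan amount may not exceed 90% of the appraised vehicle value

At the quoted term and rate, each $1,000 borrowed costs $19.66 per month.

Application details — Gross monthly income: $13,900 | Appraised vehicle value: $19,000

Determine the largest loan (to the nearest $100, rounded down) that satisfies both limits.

$17,100

Payment cap: 20% × $13,900 = $2,780/month.
At $19.66 per $1,000, that supports 2,780/19.66 × 1,000 ≈ $141,403 → $141,400.
LTV cap: 90% × $19,000 = $17,100 → $17,100.
Binding constraint: loan-to-value.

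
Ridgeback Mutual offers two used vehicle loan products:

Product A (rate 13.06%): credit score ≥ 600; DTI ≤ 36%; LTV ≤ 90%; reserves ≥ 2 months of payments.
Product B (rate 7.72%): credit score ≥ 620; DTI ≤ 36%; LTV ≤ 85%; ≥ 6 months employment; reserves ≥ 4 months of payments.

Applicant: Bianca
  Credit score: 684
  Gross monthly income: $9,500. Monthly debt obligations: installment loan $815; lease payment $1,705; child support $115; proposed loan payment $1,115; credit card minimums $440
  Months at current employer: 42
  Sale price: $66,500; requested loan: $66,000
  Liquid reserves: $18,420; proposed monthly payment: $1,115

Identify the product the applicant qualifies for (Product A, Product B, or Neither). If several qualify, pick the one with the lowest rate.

Total debts = (815 + 1,705 + 115 + 1,115 + 440) = 4,190; DTI = 4,190/9,500 = 44.1%.
LTV = 66,000/66,500 = 99.2%.
Reserves = 18,420/1,115 = 16.5 months.
Product A: score 684 ≥ 600; DTI 44.1% > 36%; LTV 99.2% > 90%; reserves 16.5 ≥ 2 mo → does not qualify.
Product B: score 684 ≥ 620; DTI 44.1% > 36%; LTV 99.2% > 85%; employment 42 ≥ 6 mo; reserves 16.5 ≥ 4 mo → does not qualify.

Neither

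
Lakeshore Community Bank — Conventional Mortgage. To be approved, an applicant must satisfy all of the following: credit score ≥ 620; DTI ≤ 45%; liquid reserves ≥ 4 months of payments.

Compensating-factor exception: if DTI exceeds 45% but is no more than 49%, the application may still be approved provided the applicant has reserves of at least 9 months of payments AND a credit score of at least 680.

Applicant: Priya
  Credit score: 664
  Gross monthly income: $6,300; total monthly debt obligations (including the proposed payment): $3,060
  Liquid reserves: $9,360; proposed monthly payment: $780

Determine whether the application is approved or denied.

Denied

Credit score 664 ≥ 620 (meets base)
DTI = 3,060/6,300 = 48.6% > 45% — standard DTI limit exceeded.
Liquid reserves cover 9,360/780 = 12.0 months — ≥ 4 required
48.6% falls in the override range (45%–49%), so the compensating-factor test applies.
Override check — reserves: 12.0 mo (ok); score: 664 (below 680).
Compensating-factor requirement not fully met.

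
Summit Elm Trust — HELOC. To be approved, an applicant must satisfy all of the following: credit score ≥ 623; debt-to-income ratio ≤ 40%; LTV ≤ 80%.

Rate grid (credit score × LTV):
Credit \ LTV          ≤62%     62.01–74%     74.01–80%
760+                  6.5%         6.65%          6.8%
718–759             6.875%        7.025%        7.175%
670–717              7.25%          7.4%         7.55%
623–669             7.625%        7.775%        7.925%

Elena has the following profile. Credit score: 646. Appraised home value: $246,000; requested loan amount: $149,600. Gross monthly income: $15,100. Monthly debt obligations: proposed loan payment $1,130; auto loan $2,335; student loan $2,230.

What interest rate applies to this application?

Credit score 646 ≥ 623; Total monthly debts = (1,130 + 2,335 + 2,230) = 5,695. DTI = 5,695/15,100 = 37.7% ≤ 40%
Loan-to-value = 149,600/246,000 = 60.8% — pass (80% max)
Row: 646 falls in 623–669. Column: 60.8% falls in ≤62%. Rate = 7.625%.

7.625%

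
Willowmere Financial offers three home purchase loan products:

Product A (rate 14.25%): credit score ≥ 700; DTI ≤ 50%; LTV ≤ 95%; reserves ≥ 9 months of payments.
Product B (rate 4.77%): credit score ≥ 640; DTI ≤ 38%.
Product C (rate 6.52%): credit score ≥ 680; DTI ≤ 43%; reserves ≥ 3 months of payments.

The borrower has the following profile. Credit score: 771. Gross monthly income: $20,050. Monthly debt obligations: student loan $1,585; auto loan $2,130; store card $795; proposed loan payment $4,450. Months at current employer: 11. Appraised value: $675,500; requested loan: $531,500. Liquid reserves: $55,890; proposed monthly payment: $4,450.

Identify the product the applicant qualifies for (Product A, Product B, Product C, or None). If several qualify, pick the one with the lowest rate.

Product A

Total debts = (1,585 + 2,130 + 795 + 4,450) = 8,960; DTI = 8,960/20,050 = 44.7%.
LTV = 531,500/675,500 = 78.7%.
Reserves = 55,890/4,450 = 12.6 months.
Product A: score 771 ≥ 700; DTI 44.7% ≤ 50%; LTV 78.7% ≤ 95%; reserves 12.6 ≥ 9 mo → qualifies.
Product B: score 771 ≥ 640; DTI 44.7% > 38% → does not qualify.
Product C: score 771 ≥ 680; DTI 44.7% > 43%; reserves 12.6 ≥ 3 mo → does not qualify.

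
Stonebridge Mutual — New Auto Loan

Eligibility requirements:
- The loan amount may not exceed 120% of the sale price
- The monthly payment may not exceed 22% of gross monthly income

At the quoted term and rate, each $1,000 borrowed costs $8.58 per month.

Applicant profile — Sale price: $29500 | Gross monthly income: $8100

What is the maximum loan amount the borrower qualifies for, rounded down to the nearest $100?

Payment cap: 22% × $8,100 = $1,782/month.
At $8.58 per $1,000, that supports 1,782/8.58 × 1,000 ≈ $207,692 → $207,600.
LTV cap: 120% × $29,500 = $35,400 → $35,400.
Binding constraint: loan-to-value.

$35,400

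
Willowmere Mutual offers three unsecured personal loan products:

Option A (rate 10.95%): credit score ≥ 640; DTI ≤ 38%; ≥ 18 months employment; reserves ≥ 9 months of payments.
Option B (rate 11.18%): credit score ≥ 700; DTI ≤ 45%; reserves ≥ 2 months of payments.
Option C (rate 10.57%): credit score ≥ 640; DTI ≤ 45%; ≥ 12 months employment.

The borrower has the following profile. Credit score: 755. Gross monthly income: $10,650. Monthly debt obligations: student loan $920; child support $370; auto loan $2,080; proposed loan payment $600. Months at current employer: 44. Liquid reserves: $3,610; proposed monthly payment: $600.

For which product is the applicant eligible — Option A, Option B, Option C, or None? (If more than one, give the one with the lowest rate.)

Total debts = (920 + 370 + 2,080 + 600) = 3,970; DTI = 3,970/10,650 = 37.3%.
Reserves = 3,610/600 = 6.0 months.
Option A: score 755 ≥ 640; DTI 37.3% ≤ 38%; employment 44 ≥ 18 mo; reserves 6.0 < 9 mo → does not qualify.
Option B: score 755 ≥ 700; DTI 37.3% ≤ 45%; reserves 6.0 ≥ 2 mo → qualifies.
Option C: score 755 ≥ 640; DTI 37.3% ≤ 45%; employment 44 ≥ 12 mo → qualifies.
Qualifying: Option B, Option C. Lowest rate is 10.57% → Option C.

Option C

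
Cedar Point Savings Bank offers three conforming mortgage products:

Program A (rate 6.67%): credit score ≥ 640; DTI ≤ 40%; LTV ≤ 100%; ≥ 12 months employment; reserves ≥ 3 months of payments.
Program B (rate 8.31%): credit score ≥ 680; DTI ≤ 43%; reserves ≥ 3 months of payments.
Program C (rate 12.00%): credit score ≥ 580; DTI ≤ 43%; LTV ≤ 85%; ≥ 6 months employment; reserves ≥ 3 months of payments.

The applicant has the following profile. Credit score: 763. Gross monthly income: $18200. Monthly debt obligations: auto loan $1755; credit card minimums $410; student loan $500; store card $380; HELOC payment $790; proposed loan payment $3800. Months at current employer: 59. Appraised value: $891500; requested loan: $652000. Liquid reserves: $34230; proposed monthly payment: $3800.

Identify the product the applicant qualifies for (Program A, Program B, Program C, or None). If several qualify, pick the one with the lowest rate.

Total debts = (1,755 + 410 + 500 + 380 + 790 + 3,800) = 7,635; DTI = 7,635/18,200 = 42%.
LTV = 652,000/891,500 = 73.1%.
Reserves = 34,230/3,800 = 9.0 months.
Program A: score 763 ≥ 640; DTI 42% > 40%; LTV 73.1% ≤ 100%; employment 59 ≥ 12 mo; reserves 9.0 ≥ 3 mo → does not qualify.
Program B: score 763 ≥ 680; DTI 42% ≤ 43%; reserves 9.0 ≥ 3 mo → qualifies.
Program C: score 763 ≥ 580; DTI 42% ≤ 43%; LTV 73.1% ≤ 85%; employment 59 ≥ 6 mo; reserves 9.0 ≥ 3 mo → qualifies.
Qualifying: Program B, Program C. Lowest rate is 8.31% → Program B.

Program B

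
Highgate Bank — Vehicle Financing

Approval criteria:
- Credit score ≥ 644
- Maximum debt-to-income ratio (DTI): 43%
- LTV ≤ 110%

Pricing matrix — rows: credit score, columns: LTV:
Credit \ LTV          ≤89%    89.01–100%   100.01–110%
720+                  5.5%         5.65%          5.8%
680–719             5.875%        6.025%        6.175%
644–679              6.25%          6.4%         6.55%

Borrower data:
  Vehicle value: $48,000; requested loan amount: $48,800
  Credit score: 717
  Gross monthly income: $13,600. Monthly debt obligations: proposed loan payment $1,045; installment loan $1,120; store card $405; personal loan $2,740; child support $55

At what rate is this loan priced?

Credit score 717 ≥ 644; Total monthly debts = (1,045 + 1,120 + 405 + 2,740 + 55) = 5,365. DTI = 5,365/13,600 = 39.4% ≤ 43%
LTV = 48,800/48,000 = 101.7% ≤ 110%
Credit 717 → row 680–719; LTV 101.7% → column 100.01–110%. Grid cell → 6.175%.

6.175%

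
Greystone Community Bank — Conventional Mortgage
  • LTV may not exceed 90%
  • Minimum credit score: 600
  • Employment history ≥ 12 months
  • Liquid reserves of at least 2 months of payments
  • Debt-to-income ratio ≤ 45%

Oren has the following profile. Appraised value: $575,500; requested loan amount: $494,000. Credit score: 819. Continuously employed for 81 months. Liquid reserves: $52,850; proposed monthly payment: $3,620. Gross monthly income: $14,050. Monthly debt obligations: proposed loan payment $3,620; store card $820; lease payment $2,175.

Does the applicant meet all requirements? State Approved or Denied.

Denied

LTV: 494,000 ÷ 575,500 = 85.8%, within 90% cap
Credit score 819 ≥ 600 (meets)
Employment 81 ≥ 12 months
Liquid reserves cover 52,850/3,620 = 14.6 months — ≥ 2 required
Total monthly debts = (3,620 + 820 + 2,175) = 6,615. DTI: 6,615 ÷ 14,050 = 47.1%, exceeds the 45% cap
Fails on DTI.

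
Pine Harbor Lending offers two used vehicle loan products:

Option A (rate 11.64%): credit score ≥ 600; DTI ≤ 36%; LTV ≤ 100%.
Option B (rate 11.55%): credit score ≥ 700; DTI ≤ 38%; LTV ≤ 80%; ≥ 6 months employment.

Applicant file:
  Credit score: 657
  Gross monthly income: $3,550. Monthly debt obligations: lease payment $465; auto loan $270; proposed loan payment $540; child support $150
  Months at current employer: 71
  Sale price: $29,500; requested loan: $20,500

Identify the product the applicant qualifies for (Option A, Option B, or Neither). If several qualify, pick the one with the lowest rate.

Total debts = (465 + 270 + 540 + 150) = 1,425; DTI = 1,425/3,550 = 40.1%.
LTV = 20,500/29,500 = 69.5%.
Option A: score 657 ≥ 600; DTI 40.1% > 36%; LTV 69.5% ≤ 100% → does not qualify.
Option B: score 657 < 700; DTI 40.1% > 38%; LTV 69.5% ≤ 80%; employment 71 ≥ 6 mo → does not qualify.

Neither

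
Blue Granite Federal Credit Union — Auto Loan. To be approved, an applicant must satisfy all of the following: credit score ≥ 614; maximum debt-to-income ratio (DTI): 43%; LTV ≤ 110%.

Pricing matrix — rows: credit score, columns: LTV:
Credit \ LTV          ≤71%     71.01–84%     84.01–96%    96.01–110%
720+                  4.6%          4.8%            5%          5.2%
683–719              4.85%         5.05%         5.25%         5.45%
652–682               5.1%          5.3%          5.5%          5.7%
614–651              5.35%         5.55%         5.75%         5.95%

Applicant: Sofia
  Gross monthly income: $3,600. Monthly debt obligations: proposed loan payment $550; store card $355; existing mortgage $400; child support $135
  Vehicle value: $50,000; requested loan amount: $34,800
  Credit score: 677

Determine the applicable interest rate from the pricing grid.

Credit score 677 ≥ 614; Total monthly debts = (550 + 355 + 400 + 135) = 1,440. DTI: 1,440 ÷ 3,600 = 40%, within the 43% cap
LTV: 34,800 ÷ 50,000 = 69.6%, within 110% cap
Row: 677 falls in 652–682. Column: 69.6% falls in ≤71%. Rate = 5.1%.

5.1%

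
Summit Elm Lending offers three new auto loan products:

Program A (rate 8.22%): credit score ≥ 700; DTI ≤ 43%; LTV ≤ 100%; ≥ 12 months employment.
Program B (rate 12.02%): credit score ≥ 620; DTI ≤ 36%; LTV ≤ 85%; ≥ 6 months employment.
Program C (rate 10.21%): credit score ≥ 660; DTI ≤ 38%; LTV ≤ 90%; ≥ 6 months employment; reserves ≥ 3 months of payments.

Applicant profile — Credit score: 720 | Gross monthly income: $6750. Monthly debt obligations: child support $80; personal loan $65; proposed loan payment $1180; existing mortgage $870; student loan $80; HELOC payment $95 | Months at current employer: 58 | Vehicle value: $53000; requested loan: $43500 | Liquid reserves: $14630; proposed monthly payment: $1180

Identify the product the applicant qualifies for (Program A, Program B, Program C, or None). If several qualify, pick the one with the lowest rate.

Program A

Total debts = (80 + 65 + 1,180 + 870 + 80 + 95) = 2,370; DTI = 2,370/6,750 = 35.1%.
LTV = 43,500/53,000 = 82.1%.
Reserves = 14,630/1,180 = 12.4 months.
Program A: score 720 ≥ 700; DTI 35.1% ≤ 43%; LTV 82.1% ≤ 100%; employment 58 ≥ 12 mo → qualifies.
Program B: score 720 ≥ 620; DTI 35.1% ≤ 36%; LTV 82.1% ≤ 85%; employment 58 ≥ 6 mo → qualifies.
Program C: score 720 ≥ 660; DTI 35.1% ≤ 38%; LTV 82.1% ≤ 90%; employment 58 ≥ 6 mo; reserves 12.4 ≥ 3 mo → qualifies.
Qualifying: Program A, Program B, Program C. Lowest rate is 8.22% → Program A.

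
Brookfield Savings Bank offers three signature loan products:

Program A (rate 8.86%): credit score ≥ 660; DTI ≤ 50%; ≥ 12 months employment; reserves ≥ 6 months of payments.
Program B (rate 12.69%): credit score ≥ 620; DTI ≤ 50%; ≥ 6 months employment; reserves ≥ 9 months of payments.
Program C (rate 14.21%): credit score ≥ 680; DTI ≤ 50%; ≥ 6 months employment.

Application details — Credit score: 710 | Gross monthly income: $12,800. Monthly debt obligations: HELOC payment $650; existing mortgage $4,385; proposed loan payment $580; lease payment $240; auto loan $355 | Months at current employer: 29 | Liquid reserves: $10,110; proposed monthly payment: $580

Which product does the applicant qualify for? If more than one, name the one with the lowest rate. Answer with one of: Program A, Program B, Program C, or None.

Total debts = (650 + 4,385 + 580 + 240 + 355) = 6,210; DTI = 6,210/12,800 = 48.5%.
Reserves = 10,110/580 = 17.4 months.
Program A: score 710 ≥ 660; DTI 48.5% ≤ 50%; employment 29 ≥ 12 mo; reserves 17.4 ≥ 6 mo → qualifies.
Program B: score 710 ≥ 620; DTI 48.5% ≤ 50%; employment 29 ≥ 6 mo; reserves 17.4 ≥ 9 mo → qualifies.
Program C: score 710 ≥ 680; DTI 48.5% ≤ 50%; employment 29 ≥ 6 mo → qualifies.
Qualifying: Program A, Program B, Program C. Lowest rate is 8.86% → Program A.

Program A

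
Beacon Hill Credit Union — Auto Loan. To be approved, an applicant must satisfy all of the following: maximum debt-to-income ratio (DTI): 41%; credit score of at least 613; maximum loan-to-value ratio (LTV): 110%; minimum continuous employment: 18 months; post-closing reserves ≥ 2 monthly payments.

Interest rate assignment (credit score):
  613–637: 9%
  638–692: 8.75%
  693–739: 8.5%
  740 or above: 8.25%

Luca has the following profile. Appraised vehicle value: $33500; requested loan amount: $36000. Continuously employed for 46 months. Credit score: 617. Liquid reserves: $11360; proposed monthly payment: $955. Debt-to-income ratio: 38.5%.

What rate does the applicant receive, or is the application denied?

Credit score 617 ≥ 613 (meets minimum)
Employment 46 ≥ 18 months
Debt-to-income 38.5% vs 41% cap — pass
Reserves = 11,360/955 = 11.9 months ≥ 2
LTV = 36,000/33,500 = 107.5% ≤ 110%
All requirements met. Score 617 falls in the 613–637 tier → 9%.

Approved at 9%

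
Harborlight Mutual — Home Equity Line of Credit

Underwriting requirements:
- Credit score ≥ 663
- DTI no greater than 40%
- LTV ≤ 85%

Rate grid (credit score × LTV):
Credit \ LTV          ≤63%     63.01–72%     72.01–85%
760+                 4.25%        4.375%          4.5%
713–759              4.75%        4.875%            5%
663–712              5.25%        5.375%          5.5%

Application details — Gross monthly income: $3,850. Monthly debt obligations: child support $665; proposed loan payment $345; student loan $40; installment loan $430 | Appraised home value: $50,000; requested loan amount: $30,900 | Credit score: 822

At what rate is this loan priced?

4.25%

Credit score 822 ≥ 663; Total monthly debts = (665 + 345 + 40 + 430) = 1,480. DTI: 1,480 ÷ 3,850 = 38.4%, within the 40% cap
Loan-to-value = 30,900/50,000 = 61.8% — pass (85% max)
Credit 822 → row 760+; LTV 61.8% → column ≤63%. Grid cell → 4.25%.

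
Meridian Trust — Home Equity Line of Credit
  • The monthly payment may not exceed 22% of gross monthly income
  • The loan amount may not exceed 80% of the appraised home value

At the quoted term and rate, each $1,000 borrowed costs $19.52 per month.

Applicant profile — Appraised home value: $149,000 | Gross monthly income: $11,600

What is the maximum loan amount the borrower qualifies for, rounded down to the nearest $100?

$119,200

Payment cap: 22% × $11,600 = $2,552/month.
At $19.52 per $1,000, that supports 2,552/19.52 × 1,000 ≈ $130,737 → $130,700.
LTV cap: 80% × $149,000 = $119,200 → $119,200.
Binding constraint: loan-to-value.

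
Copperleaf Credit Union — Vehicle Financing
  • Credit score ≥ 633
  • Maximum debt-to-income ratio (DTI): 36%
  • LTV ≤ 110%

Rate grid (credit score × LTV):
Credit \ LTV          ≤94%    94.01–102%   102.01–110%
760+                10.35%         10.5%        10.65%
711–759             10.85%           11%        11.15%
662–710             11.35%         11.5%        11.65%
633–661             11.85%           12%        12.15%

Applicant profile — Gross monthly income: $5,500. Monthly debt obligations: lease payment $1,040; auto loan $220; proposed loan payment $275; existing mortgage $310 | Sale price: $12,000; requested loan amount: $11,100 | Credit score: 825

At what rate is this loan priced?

10.35%

Credit score 825 ≥ 633; Total monthly debts = (1,040 + 220 + 275 + 310) = 1,845. DTI: 1,845 ÷ 5,500 = 33.5%, within the 36% cap
LTV = 11,100/12,000 = 92.5% ≤ 110%
Row: 825 falls in 760+. Column: 92.5% falls in ≤94%. Rate = 10.35%.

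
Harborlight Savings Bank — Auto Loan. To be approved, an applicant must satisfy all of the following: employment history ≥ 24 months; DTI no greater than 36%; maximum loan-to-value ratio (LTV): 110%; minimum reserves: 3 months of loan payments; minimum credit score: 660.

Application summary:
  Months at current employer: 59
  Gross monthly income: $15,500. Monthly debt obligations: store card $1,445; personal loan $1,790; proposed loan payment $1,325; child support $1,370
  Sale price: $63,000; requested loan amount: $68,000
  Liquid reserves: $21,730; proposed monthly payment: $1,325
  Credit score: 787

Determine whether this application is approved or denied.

Employment 59 ≥ 24 months
Total monthly debts = (1,445 + 1,790 + 1,325 + 1,370) = 5,930. DTI: 5,930 ÷ 15,500 = 38.3%, exceeds the 36% cap
Loan-to-value = 68,000/63,000 = 107.9% — pass (110% max)
Reserves: 21,730 ÷ 1,325 = 16.4 months (meets 3-month minimum)
Credit score 787 ≥ 660 (meets)
Fails on DTI.

Denied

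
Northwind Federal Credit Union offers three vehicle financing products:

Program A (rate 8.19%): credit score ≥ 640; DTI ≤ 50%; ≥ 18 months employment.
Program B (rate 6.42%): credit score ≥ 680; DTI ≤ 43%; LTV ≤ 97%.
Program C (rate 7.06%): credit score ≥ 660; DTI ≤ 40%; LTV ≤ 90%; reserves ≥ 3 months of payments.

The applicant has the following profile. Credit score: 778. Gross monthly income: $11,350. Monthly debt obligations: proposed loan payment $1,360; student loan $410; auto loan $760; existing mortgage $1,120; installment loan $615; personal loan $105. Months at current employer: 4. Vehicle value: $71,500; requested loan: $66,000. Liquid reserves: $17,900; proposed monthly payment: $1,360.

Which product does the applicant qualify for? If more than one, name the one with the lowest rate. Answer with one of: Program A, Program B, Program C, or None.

Total debts = (1,360 + 410 + 760 + 1,120 + 615 + 105) = 4,370; DTI = 4,370/11,350 = 38.5%.
LTV = 66,000/71,500 = 92.3%.
Reserves = 17,900/1,360 = 13.2 months.
Program A: score 778 ≥ 640; DTI 38.5% ≤ 50%; employment 4 < 18 mo → does not qualify.
Program B: score 778 ≥ 680; DTI 38.5% ≤ 43%; LTV 92.3% ≤ 97% → qualifies.
Program C: score 778 ≥ 660; DTI 38.5% ≤ 40%; LTV 92.3% > 90%; reserves 13.2 ≥ 3 mo → does not qualify.

Program B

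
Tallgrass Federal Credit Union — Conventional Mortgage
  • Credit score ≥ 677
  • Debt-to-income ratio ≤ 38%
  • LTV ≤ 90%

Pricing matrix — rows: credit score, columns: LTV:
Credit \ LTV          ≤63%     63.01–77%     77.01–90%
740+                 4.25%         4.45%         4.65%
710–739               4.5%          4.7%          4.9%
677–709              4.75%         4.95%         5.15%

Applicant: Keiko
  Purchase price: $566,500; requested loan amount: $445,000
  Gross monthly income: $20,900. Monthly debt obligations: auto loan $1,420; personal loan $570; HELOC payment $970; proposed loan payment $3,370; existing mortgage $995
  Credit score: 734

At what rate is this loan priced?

Credit score 734 ≥ 677; Total monthly debts = (1,420 + 570 + 970 + 3,370 + 995) = 7,325. DTI: 7,325 ÷ 20,900 = 35%, within the 38% cap
LTV = 445,000/566,500 = 78.6% ≤ 90%
Score 734 is in the 710–739 band; LTV 78.6% is in the 77.01–90% band → 4.9%.

4.9%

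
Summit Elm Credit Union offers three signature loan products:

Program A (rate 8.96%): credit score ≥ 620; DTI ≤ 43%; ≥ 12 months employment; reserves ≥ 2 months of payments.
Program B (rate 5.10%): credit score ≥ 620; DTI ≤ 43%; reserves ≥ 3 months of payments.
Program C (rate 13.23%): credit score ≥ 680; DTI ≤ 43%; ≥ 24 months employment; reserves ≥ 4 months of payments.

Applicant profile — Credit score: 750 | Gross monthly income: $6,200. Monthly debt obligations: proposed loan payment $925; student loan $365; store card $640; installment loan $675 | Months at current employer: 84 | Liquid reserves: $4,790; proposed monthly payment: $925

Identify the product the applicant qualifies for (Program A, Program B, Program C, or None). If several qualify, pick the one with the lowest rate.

Total debts = (925 + 365 + 640 + 675) = 2,605; DTI = 2,605/6,200 = 42%.
Reserves = 4,790/925 = 5.2 months.
Program A: score 750 ≥ 620; DTI 42% ≤ 43%; employment 84 ≥ 12 mo; reserves 5.2 ≥ 2 mo → qualifies.
Program B: score 750 ≥ 620; DTI 42% ≤ 43%; reserves 5.2 ≥ 3 mo → qualifies.
Program C: score 750 ≥ 680; DTI 42% ≤ 43%; employment 84 ≥ 24 mo; reserves 5.2 ≥ 4 mo → qualifies.
Qualifying: Program A, Program B, Program C. Lowest rate is 5.10% → Program B.

Program B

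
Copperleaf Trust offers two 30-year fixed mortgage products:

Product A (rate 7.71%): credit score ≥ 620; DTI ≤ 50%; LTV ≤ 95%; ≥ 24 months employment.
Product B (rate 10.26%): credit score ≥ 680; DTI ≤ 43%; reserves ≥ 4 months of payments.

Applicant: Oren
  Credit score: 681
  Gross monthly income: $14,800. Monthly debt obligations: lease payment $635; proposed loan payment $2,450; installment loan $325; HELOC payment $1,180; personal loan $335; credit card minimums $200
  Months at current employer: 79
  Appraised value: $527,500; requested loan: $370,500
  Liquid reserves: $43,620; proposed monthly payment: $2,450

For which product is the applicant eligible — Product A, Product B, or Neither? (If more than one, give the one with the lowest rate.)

Total debts = (635 + 2,450 + 325 + 1,180 + 335 + 200) = 5,125; DTI = 5,125/14,800 = 34.6%.
LTV = 370,500/527,500 = 70.2%.
Reserves = 43,620/2,450 = 17.8 months.
Product A: score 681 ≥ 620; DTI 34.6% ≤ 50%; LTV 70.2% ≤ 95%; employment 79 ≥ 24 mo → qualifies.
Product B: score 681 ≥ 680; DTI 34.6% ≤ 43%; reserves 17.8 ≥ 4 mo → qualifies.
Qualifying: Product A, Product B. Lowest rate is 7.71% → Product A.

Product A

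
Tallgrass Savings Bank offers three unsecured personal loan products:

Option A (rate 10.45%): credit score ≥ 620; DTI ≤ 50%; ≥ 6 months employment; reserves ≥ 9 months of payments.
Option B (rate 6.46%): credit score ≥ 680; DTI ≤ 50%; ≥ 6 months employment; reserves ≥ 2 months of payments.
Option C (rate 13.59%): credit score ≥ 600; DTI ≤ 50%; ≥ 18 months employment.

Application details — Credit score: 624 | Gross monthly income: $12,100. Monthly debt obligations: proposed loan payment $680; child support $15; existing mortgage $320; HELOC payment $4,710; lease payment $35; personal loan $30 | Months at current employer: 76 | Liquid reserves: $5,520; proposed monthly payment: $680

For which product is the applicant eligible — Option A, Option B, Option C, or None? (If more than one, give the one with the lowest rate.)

Option C

Total debts = (680 + 15 + 320 + 4,710 + 35 + 30) = 5,790; DTI = 5,790/12,100 = 47.9%.
Reserves = 5,520/680 = 8.1 months.
Option A: score 624 ≥ 620; DTI 47.9% ≤ 50%; employment 76 ≥ 6 mo; reserves 8.1 < 9 mo → does not qualify.
Option B: score 624 < 680; DTI 47.9% ≤ 50%; employment 76 ≥ 6 mo; reserves 8.1 ≥ 2 mo → does not qualify.
Option C: score 624 ≥ 600; DTI 47.9% ≤ 50%; employment 76 ≥ 18 mo → qualifies.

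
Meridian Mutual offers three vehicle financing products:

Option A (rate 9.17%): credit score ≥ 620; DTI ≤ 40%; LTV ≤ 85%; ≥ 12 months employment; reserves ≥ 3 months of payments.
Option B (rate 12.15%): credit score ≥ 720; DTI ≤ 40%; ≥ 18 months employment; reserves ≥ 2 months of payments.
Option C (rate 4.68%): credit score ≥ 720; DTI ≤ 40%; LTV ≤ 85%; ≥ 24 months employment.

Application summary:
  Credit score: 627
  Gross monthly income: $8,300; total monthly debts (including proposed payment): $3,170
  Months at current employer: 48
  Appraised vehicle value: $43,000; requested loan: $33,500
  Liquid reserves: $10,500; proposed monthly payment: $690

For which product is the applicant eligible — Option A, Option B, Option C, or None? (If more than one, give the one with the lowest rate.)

DTI = 3,170/8,300 = 38.2%.
LTV = 33,500/43,000 = 77.9%.
Reserves = 10,500/690 = 15.2 months.
Option A: score 627 ≥ 620; DTI 38.2% ≤ 40%; LTV 77.9% ≤ 85%; employment 48 ≥ 12 mo; reserves 15.2 ≥ 3 mo → qualifies.
Option B: score 627 < 720; DTI 38.2% ≤ 40%; employment 48 ≥ 18 mo; reserves 15.2 ≥ 2 mo → does not qualify.
Option C: score 627 < 720; DTI 38.2% ≤ 40%; LTV 77.9% ≤ 85%; employment 48 ≥ 24 mo → does not qualify.

Option A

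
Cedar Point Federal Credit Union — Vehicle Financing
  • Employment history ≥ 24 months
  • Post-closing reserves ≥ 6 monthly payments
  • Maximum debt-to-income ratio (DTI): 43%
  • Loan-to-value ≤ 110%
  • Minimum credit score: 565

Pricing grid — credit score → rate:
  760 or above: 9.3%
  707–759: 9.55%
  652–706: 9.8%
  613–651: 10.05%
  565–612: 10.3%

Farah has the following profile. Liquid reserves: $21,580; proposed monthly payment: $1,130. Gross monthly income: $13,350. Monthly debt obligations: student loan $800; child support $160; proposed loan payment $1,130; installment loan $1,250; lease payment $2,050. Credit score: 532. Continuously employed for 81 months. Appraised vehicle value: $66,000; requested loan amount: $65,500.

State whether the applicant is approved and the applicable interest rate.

Denied

Credit score 532 < 565 (below minimum)
Employment 81 ≥ 24 months
LTV: 65,500 ÷ 66,000 = 99.2%, within 110% cap
Reserves: 21,580 ÷ 1,130 = 19.1 months (meets 6-month minimum)
Total monthly debts = (800 + 160 + 1,130 + 1,250 + 2,050) = 5,390. DTI: 5,390 ÷ 13,350 = 40.4%, within the 43% cap
Not all requirements met → denied.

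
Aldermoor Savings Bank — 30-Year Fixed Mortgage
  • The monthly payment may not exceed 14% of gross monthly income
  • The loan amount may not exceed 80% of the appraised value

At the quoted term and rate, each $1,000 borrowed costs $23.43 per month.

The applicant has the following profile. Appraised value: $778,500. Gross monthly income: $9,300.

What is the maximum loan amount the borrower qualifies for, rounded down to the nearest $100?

$55,500

Payment cap: 14% × $9,300 = $1,302/month.
At $23.43 per $1,000, that supports 1,302/23.43 × 1,000 ≈ $55,569 → $55,500.
LTV cap: 80% × $778,500 = $622,800 → $622,800.
Binding constraint: payment-to-income.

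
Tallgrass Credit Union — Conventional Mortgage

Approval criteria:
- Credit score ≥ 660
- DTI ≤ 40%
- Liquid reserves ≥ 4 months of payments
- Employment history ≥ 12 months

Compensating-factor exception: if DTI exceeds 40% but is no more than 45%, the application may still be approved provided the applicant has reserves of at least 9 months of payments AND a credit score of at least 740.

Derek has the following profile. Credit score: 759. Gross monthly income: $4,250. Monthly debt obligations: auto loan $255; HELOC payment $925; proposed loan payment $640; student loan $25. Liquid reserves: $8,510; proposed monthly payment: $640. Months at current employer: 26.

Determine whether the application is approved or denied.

Approved

Credit score 759 ≥ 660 (meets base)
Total debts = (255 + 925 + 640 + 25) = 1,845. DTI = 1,845/4,250 = 43.4% > 40% — standard DTI limit exceeded.
Liquid reserves cover 8,510/640 = 13.3 months — ≥ 4 required
Employment 26 ≥ 12 months
43.4% falls in the override range (40%–45%), so the compensating-factor test applies.
Reserves 13.3 ≥ 9 months; credit score 759 ≥ 740.
Both compensating conditions met → exception applies.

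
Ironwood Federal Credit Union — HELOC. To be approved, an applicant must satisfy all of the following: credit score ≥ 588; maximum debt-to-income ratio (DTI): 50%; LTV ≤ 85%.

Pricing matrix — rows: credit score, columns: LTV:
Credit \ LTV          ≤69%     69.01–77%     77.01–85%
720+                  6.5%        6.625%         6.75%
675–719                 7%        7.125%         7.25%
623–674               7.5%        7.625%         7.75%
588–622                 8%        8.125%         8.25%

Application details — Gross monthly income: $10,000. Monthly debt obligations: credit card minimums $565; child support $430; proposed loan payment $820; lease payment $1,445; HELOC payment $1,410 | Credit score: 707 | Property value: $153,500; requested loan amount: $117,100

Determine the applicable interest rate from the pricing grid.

7.125%

Credit score 707 ≥ 588; Total monthly debts = (565 + 430 + 820 + 1,445 + 1,410) = 4,670. Debt-to-income = 4,670/10,000 = 46.7% — meets 50% limit
Loan-to-value = 117,100/153,500 = 76.3% — pass (85% max)
Score 707 is in the 675–719 band; LTV 76.3% is in the 69.01–77% band → 7.125%.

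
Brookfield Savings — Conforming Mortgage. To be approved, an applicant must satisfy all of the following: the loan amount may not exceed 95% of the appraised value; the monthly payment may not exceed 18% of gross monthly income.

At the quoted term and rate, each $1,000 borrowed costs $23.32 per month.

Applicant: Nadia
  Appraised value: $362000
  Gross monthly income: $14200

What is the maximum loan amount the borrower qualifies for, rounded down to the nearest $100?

Payment cap: 18% × $14,200 = $2,556/month.
At $23.32 per $1,000, that supports 2,556/23.32 × 1,000 ≈ $109,605 → $109,600.
LTV cap: 95% × $362,000 = $343,900 → $343,900.
Binding constraint: payment-to-income.

$109,600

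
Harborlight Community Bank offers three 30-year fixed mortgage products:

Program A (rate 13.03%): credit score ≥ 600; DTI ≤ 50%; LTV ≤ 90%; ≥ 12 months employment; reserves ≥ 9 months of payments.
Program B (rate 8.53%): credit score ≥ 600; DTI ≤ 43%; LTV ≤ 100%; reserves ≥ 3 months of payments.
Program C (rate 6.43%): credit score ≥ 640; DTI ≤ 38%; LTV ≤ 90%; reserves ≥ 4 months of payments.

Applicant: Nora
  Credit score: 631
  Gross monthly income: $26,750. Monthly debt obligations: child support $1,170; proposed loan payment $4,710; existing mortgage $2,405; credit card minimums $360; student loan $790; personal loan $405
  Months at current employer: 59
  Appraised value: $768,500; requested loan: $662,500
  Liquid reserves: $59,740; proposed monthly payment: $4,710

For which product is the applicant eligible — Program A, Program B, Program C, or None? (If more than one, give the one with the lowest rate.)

Total debts = (1,170 + 4,710 + 2,405 + 360 + 790 + 405) = 9,840; DTI = 9,840/26,750 = 36.8%.
LTV = 662,500/768,500 = 86.2%.
Reserves = 59,740/4,710 = 12.7 months.
Program A: score 631 ≥ 600; DTI 36.8% ≤ 50%; LTV 86.2% ≤ 90%; employment 59 ≥ 12 mo; reserves 12.7 ≥ 9 mo → qualifies.
Program B: score 631 ≥ 600; DTI 36.8% ≤ 43%; LTV 86.2% ≤ 100%; reserves 12.7 ≥ 3 mo → qualifies.
Program C: score 631 < 640; DTI 36.8% ≤ 38%; LTV 86.2% ≤ 90%; reserves 12.7 ≥ 4 mo → does not qualify.
Qualifying: Program A, Program B. Lowest rate is 8.53% → Program B.

Program B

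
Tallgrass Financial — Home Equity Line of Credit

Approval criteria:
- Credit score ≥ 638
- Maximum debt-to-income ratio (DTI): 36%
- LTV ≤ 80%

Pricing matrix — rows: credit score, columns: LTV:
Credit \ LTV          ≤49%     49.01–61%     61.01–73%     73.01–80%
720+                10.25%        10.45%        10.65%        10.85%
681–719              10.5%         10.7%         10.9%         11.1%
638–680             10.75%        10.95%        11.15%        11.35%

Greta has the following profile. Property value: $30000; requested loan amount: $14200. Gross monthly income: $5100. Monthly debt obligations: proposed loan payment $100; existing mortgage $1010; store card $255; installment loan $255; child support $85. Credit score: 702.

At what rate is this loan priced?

Credit score 702 ≥ 638; Total monthly debts = (100 + 1,010 + 255 + 255 + 85) = 1,705. Debt-to-income = 1,705/5,100 = 33.4% — meets 36% limit
Loan-to-value = 14,200/30,000 = 47.3% — pass (80% max)
Row: 702 falls in 681–719. Column: 47.3% falls in ≤49%. Rate = 10.5%.

10.5%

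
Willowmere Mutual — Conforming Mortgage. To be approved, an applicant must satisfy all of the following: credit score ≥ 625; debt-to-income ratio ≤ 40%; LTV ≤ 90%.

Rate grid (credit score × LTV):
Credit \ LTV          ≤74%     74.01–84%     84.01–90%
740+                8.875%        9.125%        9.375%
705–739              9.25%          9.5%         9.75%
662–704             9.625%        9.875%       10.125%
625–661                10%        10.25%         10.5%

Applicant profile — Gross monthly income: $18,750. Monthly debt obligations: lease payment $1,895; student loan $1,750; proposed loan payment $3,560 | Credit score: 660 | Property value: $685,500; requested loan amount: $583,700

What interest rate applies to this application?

10.5%

Credit score 660 ≥ 625; Total monthly debts = (1,895 + 1,750 + 3,560) = 7,205. DTI: 7,205 ÷ 18,750 = 38.4%, within the 40% cap
LTV: 583,700 ÷ 685,500 = 85.1%, within 90% cap
Credit 660 → row 625–661; LTV 85.1% → column 84.01–90%. Grid cell → 10.5%.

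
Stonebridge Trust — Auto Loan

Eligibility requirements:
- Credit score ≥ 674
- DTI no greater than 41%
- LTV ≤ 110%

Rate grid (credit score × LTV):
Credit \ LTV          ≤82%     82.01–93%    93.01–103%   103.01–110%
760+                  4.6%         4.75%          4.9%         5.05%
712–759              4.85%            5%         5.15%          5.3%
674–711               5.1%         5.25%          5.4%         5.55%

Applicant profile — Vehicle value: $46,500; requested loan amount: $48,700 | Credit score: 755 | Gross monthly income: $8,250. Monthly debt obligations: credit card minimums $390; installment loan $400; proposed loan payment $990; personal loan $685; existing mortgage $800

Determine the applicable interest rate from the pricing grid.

5.3%

Credit score 755 ≥ 674; Total monthly debts = (390 + 400 + 990 + 685 + 800) = 3,265. Debt-to-income = 3,265/8,250 = 39.6% — meets 41% limit
LTV: 48,700 ÷ 46,500 = 104.7%, within 110% cap
Row: 755 falls in 712–759. Column: 104.7% falls in 103.01–110%. Rate = 5.3%.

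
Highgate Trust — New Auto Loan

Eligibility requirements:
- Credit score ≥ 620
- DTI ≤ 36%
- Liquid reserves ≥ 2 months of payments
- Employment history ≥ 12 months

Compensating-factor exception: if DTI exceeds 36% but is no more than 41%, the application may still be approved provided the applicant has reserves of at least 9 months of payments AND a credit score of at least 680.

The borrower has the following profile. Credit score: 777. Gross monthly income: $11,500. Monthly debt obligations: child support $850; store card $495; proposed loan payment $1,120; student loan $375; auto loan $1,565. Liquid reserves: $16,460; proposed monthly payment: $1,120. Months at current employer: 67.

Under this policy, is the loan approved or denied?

Credit score 777 ≥ 620 (meets base)
Total debts = (850 + 495 + 1,120 + 375 + 1,565) = 4,405. DTI: 4,405 ÷ 11,500 = 38.3%, over the 36% base limit.
Reserves = 16,460/1,120 = 14.7 months ≥ 2
Employment 67 ≥ 12 months
DTI 38.3% is within the 36%–41% exception band; checking compensating factors.
Override check — reserves: 14.7 mo (ok); score: 777 (ok).
Both override conditions satisfied; DTI exception granted.

Approved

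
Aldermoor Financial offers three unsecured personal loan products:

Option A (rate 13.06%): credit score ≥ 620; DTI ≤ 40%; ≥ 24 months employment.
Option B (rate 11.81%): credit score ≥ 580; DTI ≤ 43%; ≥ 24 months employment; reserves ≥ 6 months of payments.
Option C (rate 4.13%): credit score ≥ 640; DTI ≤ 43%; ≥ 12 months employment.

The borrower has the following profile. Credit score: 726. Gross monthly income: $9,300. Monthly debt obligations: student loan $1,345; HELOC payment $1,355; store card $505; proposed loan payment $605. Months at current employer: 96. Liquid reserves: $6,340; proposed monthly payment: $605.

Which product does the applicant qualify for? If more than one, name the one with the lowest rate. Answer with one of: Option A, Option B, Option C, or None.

Option C

Total debts = (1,345 + 1,355 + 505 + 605) = 3,810; DTI = 3,810/9,300 = 41%.
Reserves = 6,340/605 = 10.5 months.
Option A: score 726 ≥ 620; DTI 41% > 40%; employment 96 ≥ 24 mo → does not qualify.
Option B: score 726 ≥ 580; DTI 41% ≤ 43%; employment 96 ≥ 24 mo; reserves 10.5 ≥ 6 mo → qualifies.
Option C: score 726 ≥ 640; DTI 41% ≤ 43%; employment 96 ≥ 12 mo → qualifies.
Qualifying: Option B, Option C. Lowest rate is 4.13% → Option C.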